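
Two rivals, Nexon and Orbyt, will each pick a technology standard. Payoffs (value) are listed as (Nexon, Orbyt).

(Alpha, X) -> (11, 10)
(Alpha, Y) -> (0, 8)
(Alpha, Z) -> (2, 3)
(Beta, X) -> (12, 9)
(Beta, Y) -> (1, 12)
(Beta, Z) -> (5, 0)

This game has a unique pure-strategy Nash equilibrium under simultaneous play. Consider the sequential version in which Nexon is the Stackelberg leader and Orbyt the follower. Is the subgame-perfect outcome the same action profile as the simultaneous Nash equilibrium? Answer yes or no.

Orbyt best-responds to each possible Nexon move:
- Alpha: Orbyt compares 10, 8, 3 and picks X; Nexon would get 11.
- Beta: Orbyt compares 9, 12, 0 and picks Y; Nexon would get 1.
Among 11, 1, the best is 11 at Alpha. Subgame-perfect outcome: (Alpha, X) with payoffs (11, 10).
Under simultaneous play:
Nexon's best replies: X→Beta; Y→Beta; Z→Beta.
Orbyt's best replies: Alpha→X; Beta→Y.
The unique mutual best reply is (Beta, Y), giving (1, 12).
Sequential outcome (Alpha, X) differs from the Nash profile (Beta, Y).

no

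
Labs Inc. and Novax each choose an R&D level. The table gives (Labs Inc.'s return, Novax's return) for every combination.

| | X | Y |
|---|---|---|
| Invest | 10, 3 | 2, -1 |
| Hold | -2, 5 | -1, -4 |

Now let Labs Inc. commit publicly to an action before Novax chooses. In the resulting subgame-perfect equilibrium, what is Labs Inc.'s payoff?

10

Novax best-responds to each possible Labs Inc. move:
- Invest → Novax plays X (best of 3, -1); Labs Inc. gets 10.
- Hold → Novax plays X (best of 5, -4); Labs Inc. gets -2.
Among 10, -2, the best is 10 at Invest. Subgame-perfect outcome: (Invest, X) with payoffs (10, 3).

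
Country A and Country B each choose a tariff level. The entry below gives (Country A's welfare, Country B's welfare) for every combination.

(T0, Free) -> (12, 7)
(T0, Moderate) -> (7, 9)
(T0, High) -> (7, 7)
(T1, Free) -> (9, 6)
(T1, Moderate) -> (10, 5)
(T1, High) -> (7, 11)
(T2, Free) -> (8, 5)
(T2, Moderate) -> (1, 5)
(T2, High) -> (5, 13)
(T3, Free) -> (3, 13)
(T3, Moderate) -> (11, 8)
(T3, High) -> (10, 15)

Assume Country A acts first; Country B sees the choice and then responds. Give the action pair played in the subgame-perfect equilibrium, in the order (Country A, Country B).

(T3, High)

Backward induction with Country A moving first.
- T0: Country B compares 7, 9, 7 and picks Moderate; Country A would get 7.
- T1: Country B compares 6, 5, 11 and picks High; Country A would get 7.
- T2: Country B compares 5, 5, 13 and picks High; Country A would get 5.
- T3: Country B compares 13, 8, 15 and picks High; Country A would get 10.
Among 7, 7, 5, 10, the best is 10 at T3. Subgame-perfect outcome: (T3, High) with payoffs (10, 15).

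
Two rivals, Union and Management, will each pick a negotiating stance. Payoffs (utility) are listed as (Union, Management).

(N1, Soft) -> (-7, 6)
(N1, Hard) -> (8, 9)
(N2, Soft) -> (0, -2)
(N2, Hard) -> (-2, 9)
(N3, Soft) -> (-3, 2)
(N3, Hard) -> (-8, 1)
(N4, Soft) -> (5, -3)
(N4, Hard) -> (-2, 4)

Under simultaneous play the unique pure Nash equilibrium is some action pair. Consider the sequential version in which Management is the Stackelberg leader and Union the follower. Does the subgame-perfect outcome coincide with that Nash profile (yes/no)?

Backward induction with Management moving first.
- Soft: Union compares -7, 0, -3, 5 and picks N4; Management would get -3.
- Hard: Union compares 8, -2, -8, -2 and picks N1; Management would get 9.
Maximizing over -3, 9, Management chooses Hard. Subgame-perfect outcome: (N1, Hard) with payoffs (8, 9).
Now find the simultaneous Nash equilibrium.
Union's best replies: Soft→N4; Hard→N1.
Management's best replies: N1→Hard; N2→Hard; N3→Soft; N4→Hard.
Only (N1, Hard) has each player best-responding; Nash payoffs (8, 9).
Sequential outcome (N1, Hard) coincides with the Nash profile (N1, Hard).

yes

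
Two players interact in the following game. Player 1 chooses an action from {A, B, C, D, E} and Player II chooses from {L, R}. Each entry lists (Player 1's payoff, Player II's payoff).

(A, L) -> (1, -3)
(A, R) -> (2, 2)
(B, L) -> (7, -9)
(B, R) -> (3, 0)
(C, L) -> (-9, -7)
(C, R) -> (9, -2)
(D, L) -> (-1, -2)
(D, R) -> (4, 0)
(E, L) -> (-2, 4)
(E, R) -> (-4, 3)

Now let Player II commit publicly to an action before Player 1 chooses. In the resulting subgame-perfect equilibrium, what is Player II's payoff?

-2

Backward induction with Player II moving first.
- L → Player 1 plays B (best of 1, 7, -9, -1, -2); Player II gets -9.
- R → Player 1 plays C (best of 2, 3, 9, 4, -4); Player II gets -2.
Player II's induced payoffs are -9, -2, so Player II commits to R. Subgame-perfect outcome: (C, R) with payoffs (9, -2).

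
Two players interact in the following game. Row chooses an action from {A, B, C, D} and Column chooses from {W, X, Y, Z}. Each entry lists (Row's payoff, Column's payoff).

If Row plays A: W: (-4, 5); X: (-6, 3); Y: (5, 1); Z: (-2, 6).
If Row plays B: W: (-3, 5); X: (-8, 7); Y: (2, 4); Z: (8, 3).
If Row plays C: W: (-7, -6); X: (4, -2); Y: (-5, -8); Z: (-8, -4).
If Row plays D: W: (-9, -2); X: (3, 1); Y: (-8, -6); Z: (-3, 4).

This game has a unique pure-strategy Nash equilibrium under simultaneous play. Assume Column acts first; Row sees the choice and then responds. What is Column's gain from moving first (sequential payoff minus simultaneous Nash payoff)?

7

Backward induction with Column moving first.
- W: Row compares -4, -3, -7, -9 and picks B; Column would get 5.
- X: Row compares -6, -8, 4, 3 and picks C; Column would get -2.
- Y: Row compares 5, 2, -5, -8 and picks A; Column would get 1.
- Z: Row compares -2, 8, -8, -3 and picks B; Column would get 3.
Among 5, -2, 1, 3, the best is 5 at W. Subgame-perfect outcome: (B, W) with payoffs (-3, 5).
Under simultaneous play:
Row's best replies: W→B; X→C; Y→A; Z→B.
Column's best replies: A→Z; B→X; C→X; D→Z.
The unique mutual best reply is (C, X), giving (4, -2).
Column's commitment gain: 5 − -2 = 7.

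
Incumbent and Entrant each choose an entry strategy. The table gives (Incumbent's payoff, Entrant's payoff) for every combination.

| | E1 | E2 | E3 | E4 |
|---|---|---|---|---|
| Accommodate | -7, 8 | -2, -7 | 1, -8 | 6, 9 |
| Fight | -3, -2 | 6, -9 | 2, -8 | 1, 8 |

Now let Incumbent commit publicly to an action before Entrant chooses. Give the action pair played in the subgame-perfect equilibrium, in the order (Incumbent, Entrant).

Backward induction with Incumbent moving first.
- Accommodate: BR = E4, leader payoff 6.
- Fight: BR = E4, leader payoff 1.
Among 6, 1, the best is 6 at Accommodate. Subgame-perfect outcome: (Accommodate, E4) with payoffs (6, 9).

(Accommodate, E4)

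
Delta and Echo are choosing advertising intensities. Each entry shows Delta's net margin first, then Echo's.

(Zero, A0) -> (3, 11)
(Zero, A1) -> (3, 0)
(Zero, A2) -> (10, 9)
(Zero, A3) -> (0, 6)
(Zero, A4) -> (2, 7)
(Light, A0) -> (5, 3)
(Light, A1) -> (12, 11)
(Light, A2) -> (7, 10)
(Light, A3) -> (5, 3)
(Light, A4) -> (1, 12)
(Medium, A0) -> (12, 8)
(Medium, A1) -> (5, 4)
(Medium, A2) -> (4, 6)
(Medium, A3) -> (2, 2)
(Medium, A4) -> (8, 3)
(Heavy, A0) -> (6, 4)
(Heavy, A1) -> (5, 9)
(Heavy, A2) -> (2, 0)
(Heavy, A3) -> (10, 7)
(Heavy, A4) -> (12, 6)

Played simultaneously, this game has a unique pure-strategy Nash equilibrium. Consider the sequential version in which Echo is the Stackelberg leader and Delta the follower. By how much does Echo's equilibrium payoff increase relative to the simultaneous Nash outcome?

3

Backward induction with Echo moving first.
- A0 → Delta plays Medium (best of 3, 5, 12, 6); Echo gets 8.
- A1 → Delta plays Light (best of 3, 12, 5, 5); Echo gets 11.
- A2 → Delta plays Zero (best of 10, 7, 4, 2); Echo gets 9.
- A3 → Delta plays Heavy (best of 0, 5, 2, 10); Echo gets 7.
- A4 → Delta plays Heavy (best of 2, 1, 8, 12); Echo gets 6.
Echo's induced payoffs are 8, 11, 9, 7, 6, so Echo commits to A1. Subgame-perfect outcome: (Light, A1) with payoffs (12, 11).
Now find the simultaneous Nash equilibrium.
Delta's best replies: A0→Medium; A1→Light; A2→Zero; A3→Heavy; A4→Heavy.
Echo's best replies: Zero→A0; Light→A4; Medium→A0; Heavy→A1.
Only (Medium, A0) has each player best-responding; Nash payoffs (12, 8).
Echo's commitment gain: 11 − 8 = 3.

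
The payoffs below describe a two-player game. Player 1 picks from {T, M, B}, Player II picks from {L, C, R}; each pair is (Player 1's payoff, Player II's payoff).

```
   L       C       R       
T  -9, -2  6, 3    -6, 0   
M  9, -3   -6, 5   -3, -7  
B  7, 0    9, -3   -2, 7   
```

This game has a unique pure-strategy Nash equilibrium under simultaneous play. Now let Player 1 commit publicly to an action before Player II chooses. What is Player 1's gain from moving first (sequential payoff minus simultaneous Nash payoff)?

8

Player II best-responds to each possible Player 1 move:
- T: BR = C, leader payoff 6.
- M: BR = C, leader payoff -6.
- B: BR = R, leader payoff -2.
Among 6, -6, -2, the best is 6 at T. Subgame-perfect outcome: (T, C) with payoffs (6, 3).
Under simultaneous play:
Player 1's best replies: L→M; C→B; R→B.
Player II's best replies: T→C; M→C; B→R.
Only (B, R) has each player best-responding; Nash payoffs (-2, 7).
Player 1's commitment gain: 6 − -2 = 8.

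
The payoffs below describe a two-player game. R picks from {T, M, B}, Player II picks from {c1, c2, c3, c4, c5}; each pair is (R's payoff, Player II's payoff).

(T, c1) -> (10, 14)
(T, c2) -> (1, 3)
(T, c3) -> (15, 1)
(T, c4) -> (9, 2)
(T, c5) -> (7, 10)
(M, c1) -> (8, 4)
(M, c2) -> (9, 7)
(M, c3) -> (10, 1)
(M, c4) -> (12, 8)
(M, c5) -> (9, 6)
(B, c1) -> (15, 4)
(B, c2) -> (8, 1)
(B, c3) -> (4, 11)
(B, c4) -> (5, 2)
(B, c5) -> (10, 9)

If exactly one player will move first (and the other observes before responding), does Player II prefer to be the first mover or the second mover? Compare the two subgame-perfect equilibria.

first

If R leads: Player II's best replies are T→c1, M→c4, B→c3; R's induced payoffs 10, 12, 4; outcome (M, c4), payoffs (12, 8).
If Player II leads: R's best replies are c1→B, c2→M, c3→T, c4→M, c5→B; Player II's induced payoffs 4, 7, 1, 8, 9; outcome (B, c5), payoffs (10, 9).
Player II gets 9 moving first and 8 moving second, so Player II prefers to move first.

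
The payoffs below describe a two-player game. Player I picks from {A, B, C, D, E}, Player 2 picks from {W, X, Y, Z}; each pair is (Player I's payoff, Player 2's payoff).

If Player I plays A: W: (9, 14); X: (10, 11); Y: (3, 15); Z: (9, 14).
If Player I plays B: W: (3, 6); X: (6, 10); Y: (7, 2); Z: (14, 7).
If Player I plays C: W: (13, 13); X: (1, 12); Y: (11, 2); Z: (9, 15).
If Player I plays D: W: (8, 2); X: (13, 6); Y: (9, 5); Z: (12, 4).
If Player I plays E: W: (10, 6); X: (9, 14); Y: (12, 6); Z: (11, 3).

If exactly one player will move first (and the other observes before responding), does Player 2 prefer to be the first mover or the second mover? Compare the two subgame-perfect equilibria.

first

If Player I leads: Player 2's best replies are A→Y, B→X, C→Z, D→X, E→X; Player I's induced payoffs 3, 6, 9, 13, 9; outcome (D, X), payoffs (13, 6).
If Player 2 leads: Player I's best replies are W→C, X→D, Y→E, Z→B; Player 2's induced payoffs 13, 6, 6, 7; outcome (C, W), payoffs (13, 13).
Player 2 gets 13 moving first and 6 moving second, so Player 2 prefers to move first.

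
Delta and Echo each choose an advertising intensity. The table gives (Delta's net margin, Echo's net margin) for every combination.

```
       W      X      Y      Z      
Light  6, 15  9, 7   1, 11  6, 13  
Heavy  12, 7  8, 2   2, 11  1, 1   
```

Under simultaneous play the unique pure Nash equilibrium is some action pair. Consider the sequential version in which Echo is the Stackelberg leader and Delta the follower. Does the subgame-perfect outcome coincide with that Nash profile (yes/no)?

Delta best-responds to each possible Echo move:
- W: BR = Heavy, leader payoff 7.
- X: BR = Light, leader payoff 7.
- Y: BR = Heavy, leader payoff 11.
- Z: BR = Light, leader payoff 13.
Maximizing over 7, 7, 11, 13, Echo chooses Z. Subgame-perfect outcome: (Light, Z) with payoffs (6, 13).
Now find the simultaneous Nash equilibrium.
Delta's best replies: W→Heavy; X→Light; Y→Heavy; Z→Light.
Echo's best replies: Light→W; Heavy→Y.
The unique mutual best reply is (Heavy, Y), giving (2, 11).
Sequential outcome (Light, Z) differs from the Nash profile (Heavy, Y).

no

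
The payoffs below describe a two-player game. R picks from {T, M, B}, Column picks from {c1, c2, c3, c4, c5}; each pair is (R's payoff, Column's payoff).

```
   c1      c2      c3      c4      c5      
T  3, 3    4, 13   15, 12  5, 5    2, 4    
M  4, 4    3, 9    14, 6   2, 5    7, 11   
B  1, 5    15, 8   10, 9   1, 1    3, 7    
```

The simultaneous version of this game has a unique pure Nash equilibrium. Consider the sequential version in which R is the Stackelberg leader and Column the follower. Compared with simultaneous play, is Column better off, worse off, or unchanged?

worse off

Column best-responds to each possible R move:
- T: BR = c2, leader payoff 4.
- M: BR = c5, leader payoff 7.
- B: BR = c3, leader payoff 10.
Among 4, 7, 10, the best is 10 at B. Subgame-perfect outcome: (B, c3) with payoffs (10, 9).
For the simultaneous game, intersect best replies.
R's best replies: c1→M; c2→B; c3→T; c4→T; c5→M.
Column's best replies: T→c2; M→c5; B→c3.
Only (M, c5) has each player best-responding; Nash payoffs (7, 11).
Column earns 9 sequentially versus 11 at the Nash outcome: worse off.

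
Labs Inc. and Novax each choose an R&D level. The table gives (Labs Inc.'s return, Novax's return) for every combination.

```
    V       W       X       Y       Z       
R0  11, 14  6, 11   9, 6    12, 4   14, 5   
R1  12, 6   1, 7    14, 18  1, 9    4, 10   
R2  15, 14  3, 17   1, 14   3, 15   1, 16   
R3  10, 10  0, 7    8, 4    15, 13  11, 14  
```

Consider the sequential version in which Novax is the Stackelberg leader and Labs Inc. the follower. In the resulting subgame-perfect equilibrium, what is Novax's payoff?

18

Work backward from Labs Inc.'s decision.
- V → Labs Inc. plays R2 (best of 11, 12, 15, 10); Novax gets 14.
- W → Labs Inc. plays R0 (best of 6, 1, 3, 0); Novax gets 11.
- X → Labs Inc. plays R1 (best of 9, 14, 1, 8); Novax gets 18.
- Y → Labs Inc. plays R3 (best of 12, 1, 3, 15); Novax gets 13.
- Z → Labs Inc. plays R0 (best of 14, 4, 1, 11); Novax gets 5.
Maximizing over 14, 11, 18, 13, 5, Novax chooses X. Subgame-perfect outcome: (R1, X) with payoffs (14, 18).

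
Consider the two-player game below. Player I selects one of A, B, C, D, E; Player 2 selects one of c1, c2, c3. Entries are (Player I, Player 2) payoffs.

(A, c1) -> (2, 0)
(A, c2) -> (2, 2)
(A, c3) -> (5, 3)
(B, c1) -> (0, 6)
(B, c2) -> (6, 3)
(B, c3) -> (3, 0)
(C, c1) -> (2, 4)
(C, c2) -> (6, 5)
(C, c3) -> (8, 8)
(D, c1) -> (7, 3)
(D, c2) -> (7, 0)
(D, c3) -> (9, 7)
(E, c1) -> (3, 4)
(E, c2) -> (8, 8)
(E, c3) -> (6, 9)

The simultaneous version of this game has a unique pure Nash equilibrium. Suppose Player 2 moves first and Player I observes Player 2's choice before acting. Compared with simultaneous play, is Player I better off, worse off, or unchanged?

worse off

Player I best-responds to each possible Player 2 move:
- c1: Player I compares 2, 0, 2, 7, 3 and picks D; Player 2 would get 3.
- c2: Player I compares 2, 6, 6, 7, 8 and picks E; Player 2 would get 8.
- c3: Player I compares 5, 3, 8, 9, 6 and picks D; Player 2 would get 7.
Maximizing over 3, 8, 7, Player 2 chooses c2. Subgame-perfect outcome: (E, c2) with payoffs (8, 8).
Under simultaneous play:
Player I's best replies: c1→D; c2→E; c3→D.
Player 2's best replies: A→c3; B→c1; C→c3; D→c3; E→c3.
Only (D, c3) has each player best-responding; Nash payoffs (9, 7).
Player I earns 8 sequentially versus 9 at the Nash outcome: worse off.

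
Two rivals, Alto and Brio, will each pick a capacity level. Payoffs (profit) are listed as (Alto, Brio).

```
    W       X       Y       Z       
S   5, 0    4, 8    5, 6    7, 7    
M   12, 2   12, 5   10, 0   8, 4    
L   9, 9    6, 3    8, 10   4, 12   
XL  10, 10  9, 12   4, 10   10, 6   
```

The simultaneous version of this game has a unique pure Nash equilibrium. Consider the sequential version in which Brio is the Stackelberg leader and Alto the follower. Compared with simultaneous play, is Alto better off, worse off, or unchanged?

worse off

Work backward from Alto's decision.
- W → Alto plays M (best of 5, 12, 9, 10); Brio gets 2.
- X → Alto plays M (best of 4, 12, 6, 9); Brio gets 5.
- Y → Alto plays M (best of 5, 10, 8, 4); Brio gets 0.
- Z → Alto plays XL (best of 7, 8, 4, 10); Brio gets 6.
Maximizing over 2, 5, 0, 6, Brio chooses Z. Subgame-perfect outcome: (XL, Z) with payoffs (10, 6).
For the simultaneous game, intersect best replies.
Alto's best replies: W→M; X→M; Y→M; Z→XL.
Brio's best replies: S→X; M→X; L→Z; XL→X.
Only (M, X) has each player best-responding; Nash payoffs (12, 5).
Alto earns 10 sequentially versus 12 at the Nash outcome: worse off.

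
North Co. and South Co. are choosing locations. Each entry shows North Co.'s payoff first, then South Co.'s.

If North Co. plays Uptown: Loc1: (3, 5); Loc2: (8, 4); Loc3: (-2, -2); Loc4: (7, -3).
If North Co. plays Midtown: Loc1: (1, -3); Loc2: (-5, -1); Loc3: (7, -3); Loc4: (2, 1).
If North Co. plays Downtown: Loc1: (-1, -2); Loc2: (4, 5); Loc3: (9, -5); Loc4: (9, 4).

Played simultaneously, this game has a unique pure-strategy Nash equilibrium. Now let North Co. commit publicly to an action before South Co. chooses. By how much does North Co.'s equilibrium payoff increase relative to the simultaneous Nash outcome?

1

Work backward from South Co.'s decision.
- Uptown: South Co. compares 5, 4, -2, -3 and picks Loc1; North Co. would get 3.
- Midtown: South Co. compares -3, -1, -3, 1 and picks Loc4; North Co. would get 2.
- Downtown: South Co. compares -2, 5, -5, 4 and picks Loc2; North Co. would get 4.
Maximizing over 3, 2, 4, North Co. chooses Downtown. Subgame-perfect outcome: (Downtown, Loc2) with payoffs (4, 5).
For the simultaneous game, intersect best replies.
North Co.'s best replies: Loc1→Uptown; Loc2→Uptown; Loc3→Downtown; Loc4→Downtown.
South Co.'s best replies: Uptown→Loc1; Midtown→Loc4; Downtown→Loc2.
Only (Uptown, Loc1) has each player best-responding; Nash payoffs (3, 5).
North Co.'s commitment gain: 4 − 3 = 1.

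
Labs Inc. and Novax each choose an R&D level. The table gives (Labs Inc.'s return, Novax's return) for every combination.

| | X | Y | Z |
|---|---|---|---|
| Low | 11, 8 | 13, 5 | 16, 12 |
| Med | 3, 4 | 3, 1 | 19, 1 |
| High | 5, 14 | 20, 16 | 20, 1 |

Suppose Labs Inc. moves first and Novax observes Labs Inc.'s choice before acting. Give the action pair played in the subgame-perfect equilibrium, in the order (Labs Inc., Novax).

(High, Y)

Novax best-responds to each possible Labs Inc. move:
- Low: BR = Z, leader payoff 16.
- Med: BR = X, leader payoff 3.
- High: BR = Y, leader payoff 20.
Among 16, 3, 20, the best is 20 at High. Subgame-perfect outcome: (High, Y) with payoffs (20, 16).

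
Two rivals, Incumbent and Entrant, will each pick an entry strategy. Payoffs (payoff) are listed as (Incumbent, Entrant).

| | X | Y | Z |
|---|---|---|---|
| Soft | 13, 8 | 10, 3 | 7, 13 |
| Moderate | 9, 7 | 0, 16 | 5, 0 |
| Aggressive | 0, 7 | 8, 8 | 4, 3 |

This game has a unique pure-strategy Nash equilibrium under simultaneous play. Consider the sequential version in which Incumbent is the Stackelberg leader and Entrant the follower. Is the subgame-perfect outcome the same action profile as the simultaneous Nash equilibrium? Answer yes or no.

Solve by backward induction (Incumbent leads).
- Soft: BR = Z, leader payoff 7.
- Moderate: BR = Y, leader payoff 0.
- Aggressive: BR = Y, leader payoff 8.
Incumbent's induced payoffs are 7, 0, 8, so Incumbent commits to Aggressive. Subgame-perfect outcome: (Aggressive, Y) with payoffs (8, 8).
Under simultaneous play:
Incumbent's best replies: X→Soft; Y→Soft; Z→Soft.
Entrant's best replies: Soft→Z; Moderate→Y; Aggressive→Y.
Only (Soft, Z) has each player best-responding; Nash payoffs (7, 13).
Sequential outcome (Aggressive, Y) differs from the Nash profile (Soft, Z).

no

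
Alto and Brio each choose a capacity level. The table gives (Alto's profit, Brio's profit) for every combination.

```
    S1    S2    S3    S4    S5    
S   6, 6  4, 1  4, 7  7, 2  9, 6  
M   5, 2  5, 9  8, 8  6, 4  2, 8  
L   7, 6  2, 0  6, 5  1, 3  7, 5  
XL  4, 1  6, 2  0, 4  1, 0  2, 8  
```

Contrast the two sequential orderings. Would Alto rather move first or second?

second

If Alto leads: Brio's best replies are S→S3, M→S2, L→S1, XL→S5; Alto's induced payoffs 4, 5, 7, 2; outcome (L, S1), payoffs (7, 6).
If Brio leads: Alto's best replies are S1→L, S2→XL, S3→M, S4→S, S5→S; Brio's induced payoffs 6, 2, 8, 2, 6; outcome (M, S3), payoffs (8, 8).
Alto gets 7 moving first and 8 moving second, so Alto prefers to move second.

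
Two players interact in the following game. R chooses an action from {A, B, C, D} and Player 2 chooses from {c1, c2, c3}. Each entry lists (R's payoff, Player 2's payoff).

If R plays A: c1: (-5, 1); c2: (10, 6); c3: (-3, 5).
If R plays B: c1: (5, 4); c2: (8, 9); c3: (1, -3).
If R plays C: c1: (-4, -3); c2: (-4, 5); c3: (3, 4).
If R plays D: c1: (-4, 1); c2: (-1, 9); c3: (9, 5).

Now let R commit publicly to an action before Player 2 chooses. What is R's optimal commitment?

Backward induction with R moving first.
- A → Player 2 plays c2 (best of 1, 6, 5); R gets 10.
- B → Player 2 plays c2 (best of 4, 9, -3); R gets 8.
- C → Player 2 plays c2 (best of -3, 5, 4); R gets -4.
- D → Player 2 plays c2 (best of 1, 9, 5); R gets -1.
Maximizing over 10, 8, -4, -1, R chooses A. Subgame-perfect outcome: (A, c2) with payoffs (10, 6).

A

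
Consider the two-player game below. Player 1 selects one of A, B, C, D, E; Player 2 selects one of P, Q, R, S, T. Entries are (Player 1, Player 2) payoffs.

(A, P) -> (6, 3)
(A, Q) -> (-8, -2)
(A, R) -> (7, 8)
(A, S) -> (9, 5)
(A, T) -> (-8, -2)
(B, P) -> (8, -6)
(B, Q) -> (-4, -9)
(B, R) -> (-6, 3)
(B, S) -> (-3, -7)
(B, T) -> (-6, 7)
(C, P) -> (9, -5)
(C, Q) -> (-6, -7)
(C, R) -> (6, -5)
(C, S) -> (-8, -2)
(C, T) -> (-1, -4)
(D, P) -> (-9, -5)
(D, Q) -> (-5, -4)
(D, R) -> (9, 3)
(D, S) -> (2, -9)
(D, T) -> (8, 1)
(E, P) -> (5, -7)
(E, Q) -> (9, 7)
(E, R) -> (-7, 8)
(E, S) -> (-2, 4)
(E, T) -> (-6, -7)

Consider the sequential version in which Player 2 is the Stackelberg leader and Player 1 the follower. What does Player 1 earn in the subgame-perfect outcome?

9

Solve by backward induction (Player 2 leads).
- P: Player 1 compares 6, 8, 9, -9, 5 and picks C; Player 2 would get -5.
- Q: Player 1 compares -8, -4, -6, -5, 9 and picks E; Player 2 would get 7.
- R: Player 1 compares 7, -6, 6, 9, -7 and picks D; Player 2 would get 3.
- S: Player 1 compares 9, -3, -8, 2, -2 and picks A; Player 2 would get 5.
- T: Player 1 compares -8, -6, -1, 8, -6 and picks D; Player 2 would get 1.
Among -5, 7, 3, 5, 1, the best is 7 at Q. Subgame-perfect outcome: (E, Q) with payoffs (9, 7).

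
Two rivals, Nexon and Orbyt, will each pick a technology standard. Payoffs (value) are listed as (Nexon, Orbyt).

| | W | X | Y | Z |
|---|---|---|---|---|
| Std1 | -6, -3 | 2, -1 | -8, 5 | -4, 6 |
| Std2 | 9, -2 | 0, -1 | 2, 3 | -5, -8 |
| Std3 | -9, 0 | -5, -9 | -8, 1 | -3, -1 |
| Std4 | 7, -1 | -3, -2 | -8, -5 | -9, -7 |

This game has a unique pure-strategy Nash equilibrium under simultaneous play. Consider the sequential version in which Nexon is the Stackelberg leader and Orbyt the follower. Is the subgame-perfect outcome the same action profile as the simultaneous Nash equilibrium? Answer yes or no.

no

Orbyt best-responds to each possible Nexon move:
- Std1: Orbyt compares -3, -1, 5, 6 and picks Z; Nexon would get -4.
- Std2: Orbyt compares -2, -1, 3, -8 and picks Y; Nexon would get 2.
- Std3: Orbyt compares 0, -9, 1, -1 and picks Y; Nexon would get -8.
- Std4: Orbyt compares -1, -2, -5, -7 and picks W; Nexon would get 7.
Maximizing over -4, 2, -8, 7, Nexon chooses Std4. Subgame-perfect outcome: (Std4, W) with payoffs (7, -1).
Now find the simultaneous Nash equilibrium.
Nexon's best replies: W→Std2; X→Std1; Y→Std2; Z→Std3.
Orbyt's best replies: Std1→Z; Std2→Y; Std3→Y; Std4→W.
Only (Std2, Y) has each player best-responding; Nash payoffs (2, 3).
Sequential outcome (Std4, W) differs from the Nash profile (Std2, Y).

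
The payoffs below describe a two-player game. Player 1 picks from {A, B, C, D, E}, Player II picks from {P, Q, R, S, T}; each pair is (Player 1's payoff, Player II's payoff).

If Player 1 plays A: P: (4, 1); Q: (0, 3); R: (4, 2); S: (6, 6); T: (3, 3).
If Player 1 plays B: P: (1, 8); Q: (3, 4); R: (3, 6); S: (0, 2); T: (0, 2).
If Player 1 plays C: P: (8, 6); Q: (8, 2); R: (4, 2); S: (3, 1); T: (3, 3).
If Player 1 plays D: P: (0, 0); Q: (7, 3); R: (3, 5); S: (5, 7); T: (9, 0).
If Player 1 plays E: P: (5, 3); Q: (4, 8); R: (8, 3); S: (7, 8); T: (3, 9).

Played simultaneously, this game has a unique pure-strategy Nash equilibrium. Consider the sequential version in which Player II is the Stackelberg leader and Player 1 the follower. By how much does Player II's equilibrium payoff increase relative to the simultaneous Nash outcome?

Work backward from Player 1's decision.
- P → Player 1 plays C (best of 4, 1, 8, 0, 5); Player II gets 6.
- Q → Player 1 plays C (best of 0, 3, 8, 7, 4); Player II gets 2.
- R → Player 1 plays E (best of 4, 3, 4, 3, 8); Player II gets 3.
- S → Player 1 plays E (best of 6, 0, 3, 5, 7); Player II gets 8.
- T → Player 1 plays D (best of 3, 0, 3, 9, 3); Player II gets 0.
Among 6, 2, 3, 8, 0, the best is 8 at S. Subgame-perfect outcome: (E, S) with payoffs (7, 8).
Now find the simultaneous Nash equilibrium.
Player 1's best replies: P→C; Q→C; R→E; S→E; T→D.
Player II's best replies: A→S; B→P; C→P; D→S; E→T.
Only (C, P) has each player best-responding; Nash payoffs (8, 6).
Player II's commitment gain: 8 − 6 = 2.

2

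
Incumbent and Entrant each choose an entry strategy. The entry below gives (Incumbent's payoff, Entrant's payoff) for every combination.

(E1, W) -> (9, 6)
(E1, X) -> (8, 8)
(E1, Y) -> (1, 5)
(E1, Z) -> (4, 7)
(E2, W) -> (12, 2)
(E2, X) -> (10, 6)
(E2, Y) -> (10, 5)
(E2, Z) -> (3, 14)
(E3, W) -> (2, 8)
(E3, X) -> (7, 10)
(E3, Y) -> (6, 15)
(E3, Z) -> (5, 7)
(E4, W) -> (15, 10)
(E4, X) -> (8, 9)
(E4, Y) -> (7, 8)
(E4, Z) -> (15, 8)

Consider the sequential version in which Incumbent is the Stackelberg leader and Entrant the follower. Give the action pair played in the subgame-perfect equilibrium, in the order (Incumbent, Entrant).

Backward induction with Incumbent moving first.
- E1: Entrant compares 6, 8, 5, 7 and picks X; Incumbent would get 8.
- E2: Entrant compares 2, 6, 5, 14 and picks Z; Incumbent would get 3.
- E3: Entrant compares 8, 10, 15, 7 and picks Y; Incumbent would get 6.
- E4: Entrant compares 10, 9, 8, 8 and picks W; Incumbent would get 15.
Maximizing over 8, 3, 6, 15, Incumbent chooses E4. Subgame-perfect outcome: (E4, W) with payoffs (15, 10).

(E4, W)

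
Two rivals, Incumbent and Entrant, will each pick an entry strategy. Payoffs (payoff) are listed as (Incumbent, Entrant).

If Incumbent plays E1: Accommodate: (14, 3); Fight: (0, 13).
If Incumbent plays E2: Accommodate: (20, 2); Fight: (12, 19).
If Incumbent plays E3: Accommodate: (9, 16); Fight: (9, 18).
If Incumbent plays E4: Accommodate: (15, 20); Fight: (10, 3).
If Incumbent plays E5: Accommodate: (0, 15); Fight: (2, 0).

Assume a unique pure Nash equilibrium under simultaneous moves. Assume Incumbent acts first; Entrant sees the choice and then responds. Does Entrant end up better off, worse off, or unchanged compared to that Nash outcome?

Backward induction with Incumbent moving first.
- E1 → Entrant plays Fight (best of 3, 13); Incumbent gets 0.
- E2 → Entrant plays Fight (best of 2, 19); Incumbent gets 12.
- E3 → Entrant plays Fight (best of 16, 18); Incumbent gets 9.
- E4 → Entrant plays Accommodate (best of 20, 3); Incumbent gets 15.
- E5 → Entrant plays Accommodate (best of 15, 0); Incumbent gets 0.
Maximizing over 0, 12, 9, 15, 0, Incumbent chooses E4. Subgame-perfect outcome: (E4, Accommodate) with payoffs (15, 20).
Under simultaneous play:
Incumbent's best replies: Accommodate→E2; Fight→E2.
Entrant's best replies: E1→Fight; E2→Fight; E3→Fight; E4→Accommodate; E5→Accommodate.
Only (E2, Fight) has each player best-responding; Nash payoffs (12, 19).
Entrant earns 20 sequentially versus 19 at the Nash outcome: better off.

better off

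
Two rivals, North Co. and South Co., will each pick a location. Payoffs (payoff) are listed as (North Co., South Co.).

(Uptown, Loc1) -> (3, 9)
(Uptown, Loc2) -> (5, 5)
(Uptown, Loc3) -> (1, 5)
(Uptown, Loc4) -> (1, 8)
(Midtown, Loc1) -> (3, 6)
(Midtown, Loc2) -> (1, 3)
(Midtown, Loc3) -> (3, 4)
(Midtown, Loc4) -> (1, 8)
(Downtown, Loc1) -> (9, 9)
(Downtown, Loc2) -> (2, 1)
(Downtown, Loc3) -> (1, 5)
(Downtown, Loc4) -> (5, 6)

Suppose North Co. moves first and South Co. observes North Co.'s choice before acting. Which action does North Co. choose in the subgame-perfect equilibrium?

Downtown

Backward induction with North Co. moving first.
- Uptown → South Co. plays Loc1 (best of 9, 5, 5, 8); North Co. gets 3.
- Midtown → South Co. plays Loc4 (best of 6, 3, 4, 8); North Co. gets 1.
- Downtown → South Co. plays Loc1 (best of 9, 1, 5, 6); North Co. gets 9.
North Co.'s induced payoffs are 3, 1, 9, so North Co. commits to Downtown. Subgame-perfect outcome: (Downtown, Loc1) with payoffs (9, 9).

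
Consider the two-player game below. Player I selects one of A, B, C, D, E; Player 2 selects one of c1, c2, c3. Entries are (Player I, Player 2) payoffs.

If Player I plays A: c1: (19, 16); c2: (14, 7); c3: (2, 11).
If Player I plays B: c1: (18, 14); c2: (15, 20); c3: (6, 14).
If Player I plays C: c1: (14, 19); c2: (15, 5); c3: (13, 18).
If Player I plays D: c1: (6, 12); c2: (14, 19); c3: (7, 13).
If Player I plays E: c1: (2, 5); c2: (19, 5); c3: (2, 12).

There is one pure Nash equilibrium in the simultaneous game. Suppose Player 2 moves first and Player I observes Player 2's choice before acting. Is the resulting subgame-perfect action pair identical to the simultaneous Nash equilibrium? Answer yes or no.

no

Work backward from Player I's decision.
- c1: Player I compares 19, 18, 14, 6, 2 and picks A; Player 2 would get 16.
- c2: Player I compares 14, 15, 15, 14, 19 and picks E; Player 2 would get 5.
- c3: Player I compares 2, 6, 13, 7, 2 and picks C; Player 2 would get 18.
Maximizing over 16, 5, 18, Player 2 chooses c3. Subgame-perfect outcome: (C, c3) with payoffs (13, 18).
For the simultaneous game, intersect best replies.
Player I's best replies: c1→A; c2→E; c3→C.
Player 2's best replies: A→c1; B→c2; C→c1; D→c2; E→c3.
Only (A, c1) has each player best-responding; Nash payoffs (19, 16).
Sequential outcome (C, c3) differs from the Nash profile (A, c1).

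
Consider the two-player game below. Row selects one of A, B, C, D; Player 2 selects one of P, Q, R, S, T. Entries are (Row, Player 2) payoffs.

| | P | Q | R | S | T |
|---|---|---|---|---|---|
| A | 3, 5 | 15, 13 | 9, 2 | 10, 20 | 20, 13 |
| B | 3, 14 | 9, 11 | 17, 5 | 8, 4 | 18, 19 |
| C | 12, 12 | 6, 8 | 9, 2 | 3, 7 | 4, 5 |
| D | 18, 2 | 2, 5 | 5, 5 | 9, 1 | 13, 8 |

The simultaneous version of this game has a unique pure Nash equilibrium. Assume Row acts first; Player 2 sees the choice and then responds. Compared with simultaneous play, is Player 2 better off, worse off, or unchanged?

Backward induction with Row moving first.
- A: Player 2 compares 5, 13, 2, 20, 13 and picks S; Row would get 10.
- B: Player 2 compares 14, 11, 5, 4, 19 and picks T; Row would get 18.
- C: Player 2 compares 12, 8, 2, 7, 5 and picks P; Row would get 12.
- D: Player 2 compares 2, 5, 5, 1, 8 and picks T; Row would get 13.
Row's induced payoffs are 10, 18, 12, 13, so Row commits to B. Subgame-perfect outcome: (B, T) with payoffs (18, 19).
For the simultaneous game, intersect best replies.
Row's best replies: P→D; Q→A; R→B; S→A; T→A.
Player 2's best replies: A→S; B→T; C→P; D→T.
Only (A, S) has each player best-responding; Nash payoffs (10, 20).
Player 2 earns 19 sequentially versus 20 at the Nash outcome: worse off.

worse off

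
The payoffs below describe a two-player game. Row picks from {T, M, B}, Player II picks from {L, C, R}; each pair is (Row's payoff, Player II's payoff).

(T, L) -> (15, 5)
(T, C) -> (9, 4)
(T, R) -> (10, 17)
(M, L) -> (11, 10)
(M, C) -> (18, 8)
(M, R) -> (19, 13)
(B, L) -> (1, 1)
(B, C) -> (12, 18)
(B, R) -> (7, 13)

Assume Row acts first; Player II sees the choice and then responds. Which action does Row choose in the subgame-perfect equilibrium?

M

Solve by backward induction (Row leads).
- T → Player II plays R (best of 5, 4, 17); Row gets 10.
- M → Player II plays R (best of 10, 8, 13); Row gets 19.
- B → Player II plays C (best of 1, 18, 13); Row gets 12.
Among 10, 19, 12, the best is 19 at M. Subgame-perfect outcome: (M, R) with payoffs (19, 13).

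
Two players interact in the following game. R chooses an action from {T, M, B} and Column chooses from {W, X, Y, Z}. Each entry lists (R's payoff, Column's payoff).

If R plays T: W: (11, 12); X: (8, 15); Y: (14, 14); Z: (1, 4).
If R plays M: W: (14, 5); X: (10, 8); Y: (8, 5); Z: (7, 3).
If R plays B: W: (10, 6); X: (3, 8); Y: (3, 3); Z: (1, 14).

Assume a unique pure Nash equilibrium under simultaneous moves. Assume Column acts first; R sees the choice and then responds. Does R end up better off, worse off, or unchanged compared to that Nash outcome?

Solve by backward induction (Column leads).
- W: R compares 11, 14, 10 and picks M; Column would get 5.
- X: R compares 8, 10, 3 and picks M; Column would get 8.
- Y: R compares 14, 8, 3 and picks T; Column would get 14.
- Z: R compares 1, 7, 1 and picks M; Column would get 3.
Maximizing over 5, 8, 14, 3, Column chooses Y. Subgame-perfect outcome: (T, Y) with payoffs (14, 14).
For the simultaneous game, intersect best replies.
R's best replies: W→M; X→M; Y→T; Z→M.
Column's best replies: T→X; M→X; B→Z.
Only (M, X) has each player best-responding; Nash payoffs (10, 8).
R earns 14 sequentially versus 10 at the Nash outcome: better off.

better off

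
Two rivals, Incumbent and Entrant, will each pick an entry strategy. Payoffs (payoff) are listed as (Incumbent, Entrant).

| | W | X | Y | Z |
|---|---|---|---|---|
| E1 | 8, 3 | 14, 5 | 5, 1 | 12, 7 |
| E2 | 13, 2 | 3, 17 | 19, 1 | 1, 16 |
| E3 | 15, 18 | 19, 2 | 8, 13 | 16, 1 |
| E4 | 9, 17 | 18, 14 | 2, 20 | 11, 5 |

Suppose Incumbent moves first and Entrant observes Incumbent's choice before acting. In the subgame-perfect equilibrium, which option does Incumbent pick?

E3

Entrant best-responds to each possible Incumbent move:
- E1: BR = Z, leader payoff 12.
- E2: BR = X, leader payoff 3.
- E3: BR = W, leader payoff 15.
- E4: BR = Y, leader payoff 2.
Among 12, 3, 15, 2, the best is 15 at E3. Subgame-perfect outcome: (E3, W) with payoffs (15, 18).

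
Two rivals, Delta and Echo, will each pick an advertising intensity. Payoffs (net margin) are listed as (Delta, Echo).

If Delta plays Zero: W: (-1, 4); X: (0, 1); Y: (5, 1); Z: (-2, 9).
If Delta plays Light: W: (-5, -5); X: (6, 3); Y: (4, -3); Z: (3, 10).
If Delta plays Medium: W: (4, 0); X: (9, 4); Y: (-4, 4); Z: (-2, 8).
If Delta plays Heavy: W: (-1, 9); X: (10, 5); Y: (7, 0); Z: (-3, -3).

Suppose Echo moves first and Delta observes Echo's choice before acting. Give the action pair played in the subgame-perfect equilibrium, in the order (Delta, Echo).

(Light, Z)

Backward induction with Echo moving first.
- W → Delta plays Medium (best of -1, -5, 4, -1); Echo gets 0.
- X → Delta plays Heavy (best of 0, 6, 9, 10); Echo gets 5.
- Y → Delta plays Heavy (best of 5, 4, -4, 7); Echo gets 0.
- Z → Delta plays Light (best of -2, 3, -2, -3); Echo gets 10.
Maximizing over 0, 5, 0, 10, Echo chooses Z. Subgame-perfect outcome: (Light, Z) with payoffs (3, 10).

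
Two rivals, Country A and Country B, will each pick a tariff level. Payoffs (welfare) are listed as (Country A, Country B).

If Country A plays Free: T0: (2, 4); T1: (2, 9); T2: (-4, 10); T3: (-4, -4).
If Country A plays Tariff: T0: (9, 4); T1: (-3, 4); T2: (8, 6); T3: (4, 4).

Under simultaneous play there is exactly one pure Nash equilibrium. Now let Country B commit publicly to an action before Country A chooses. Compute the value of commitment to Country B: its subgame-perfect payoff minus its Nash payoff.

Backward induction with Country B moving first.
- T0: Country A compares 2, 9 and picks Tariff; Country B would get 4.
- T1: Country A compares 2, -3 and picks Free; Country B would get 9.
- T2: Country A compares -4, 8 and picks Tariff; Country B would get 6.
- T3: Country A compares -4, 4 and picks Tariff; Country B would get 4.
Maximizing over 4, 9, 6, 4, Country B chooses T1. Subgame-perfect outcome: (Free, T1) with payoffs (2, 9).
Now find the simultaneous Nash equilibrium.
Country A's best replies: T0→Tariff; T1→Free; T2→Tariff; T3→Tariff.
Country B's best replies: Free→T2; Tariff→T2.
The unique mutual best reply is (Tariff, T2), giving (8, 6).
Country B's commitment gain: 9 − 6 = 3.

3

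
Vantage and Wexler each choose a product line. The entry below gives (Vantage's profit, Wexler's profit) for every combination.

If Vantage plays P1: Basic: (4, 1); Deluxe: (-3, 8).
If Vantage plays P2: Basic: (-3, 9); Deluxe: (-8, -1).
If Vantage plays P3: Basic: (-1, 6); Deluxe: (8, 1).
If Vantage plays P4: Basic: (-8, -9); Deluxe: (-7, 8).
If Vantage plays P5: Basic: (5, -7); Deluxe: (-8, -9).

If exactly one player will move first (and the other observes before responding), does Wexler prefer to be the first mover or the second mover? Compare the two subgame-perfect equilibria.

first

If Vantage leads: Wexler's best replies are P1→Deluxe, P2→Basic, P3→Basic, P4→Deluxe, P5→Basic; Vantage's induced payoffs -3, -3, -1, -7, 5; outcome (P5, Basic), payoffs (5, -7).
If Wexler leads: Vantage's best replies are Basic→P5, Deluxe→P3; Wexler's induced payoffs -7, 1; outcome (P3, Deluxe), payoffs (8, 1).
Wexler gets 1 moving first and -7 moving second, so Wexler prefers to move first.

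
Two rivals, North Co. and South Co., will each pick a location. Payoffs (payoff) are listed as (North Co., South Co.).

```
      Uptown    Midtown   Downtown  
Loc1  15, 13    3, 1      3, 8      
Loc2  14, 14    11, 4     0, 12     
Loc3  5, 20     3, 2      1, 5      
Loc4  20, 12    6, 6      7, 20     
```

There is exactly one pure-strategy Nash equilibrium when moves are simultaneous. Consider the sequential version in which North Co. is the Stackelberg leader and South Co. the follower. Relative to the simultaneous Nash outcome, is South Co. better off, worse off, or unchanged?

Work backward from South Co.'s decision.
- Loc1: South Co. compares 13, 1, 8 and picks Uptown; North Co. would get 15.
- Loc2: South Co. compares 14, 4, 12 and picks Uptown; North Co. would get 14.
- Loc3: South Co. compares 20, 2, 5 and picks Uptown; North Co. would get 5.
- Loc4: South Co. compares 12, 6, 20 and picks Downtown; North Co. would get 7.
North Co.'s induced payoffs are 15, 14, 5, 7, so North Co. commits to Loc1. Subgame-perfect outcome: (Loc1, Uptown) with payoffs (15, 13).
For the simultaneous game, intersect best replies.
North Co.'s best replies: Uptown→Loc4; Midtown→Loc2; Downtown→Loc4.
South Co.'s best replies: Loc1→Uptown; Loc2→Uptown; Loc3→Uptown; Loc4→Downtown.
The unique mutual best reply is (Loc4, Downtown), giving (7, 20).
South Co. earns 13 sequentially versus 20 at the Nash outcome: worse off.

worse off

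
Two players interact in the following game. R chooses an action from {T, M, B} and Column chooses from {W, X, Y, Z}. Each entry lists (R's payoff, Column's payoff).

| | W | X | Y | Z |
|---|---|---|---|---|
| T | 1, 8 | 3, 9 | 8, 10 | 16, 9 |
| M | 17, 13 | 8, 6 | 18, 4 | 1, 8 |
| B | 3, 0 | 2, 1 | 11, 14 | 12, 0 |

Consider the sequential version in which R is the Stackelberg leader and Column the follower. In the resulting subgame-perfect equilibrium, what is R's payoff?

Backward induction with R moving first.
- T: Column compares 8, 9, 10, 9 and picks Y; R would get 8.
- M: Column compares 13, 6, 4, 8 and picks W; R would get 17.
- B: Column compares 0, 1, 14, 0 and picks Y; R would get 11.
R's induced payoffs are 8, 17, 11, so R commits to M. Subgame-perfect outcome: (M, W) with payoffs (17, 13).

17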